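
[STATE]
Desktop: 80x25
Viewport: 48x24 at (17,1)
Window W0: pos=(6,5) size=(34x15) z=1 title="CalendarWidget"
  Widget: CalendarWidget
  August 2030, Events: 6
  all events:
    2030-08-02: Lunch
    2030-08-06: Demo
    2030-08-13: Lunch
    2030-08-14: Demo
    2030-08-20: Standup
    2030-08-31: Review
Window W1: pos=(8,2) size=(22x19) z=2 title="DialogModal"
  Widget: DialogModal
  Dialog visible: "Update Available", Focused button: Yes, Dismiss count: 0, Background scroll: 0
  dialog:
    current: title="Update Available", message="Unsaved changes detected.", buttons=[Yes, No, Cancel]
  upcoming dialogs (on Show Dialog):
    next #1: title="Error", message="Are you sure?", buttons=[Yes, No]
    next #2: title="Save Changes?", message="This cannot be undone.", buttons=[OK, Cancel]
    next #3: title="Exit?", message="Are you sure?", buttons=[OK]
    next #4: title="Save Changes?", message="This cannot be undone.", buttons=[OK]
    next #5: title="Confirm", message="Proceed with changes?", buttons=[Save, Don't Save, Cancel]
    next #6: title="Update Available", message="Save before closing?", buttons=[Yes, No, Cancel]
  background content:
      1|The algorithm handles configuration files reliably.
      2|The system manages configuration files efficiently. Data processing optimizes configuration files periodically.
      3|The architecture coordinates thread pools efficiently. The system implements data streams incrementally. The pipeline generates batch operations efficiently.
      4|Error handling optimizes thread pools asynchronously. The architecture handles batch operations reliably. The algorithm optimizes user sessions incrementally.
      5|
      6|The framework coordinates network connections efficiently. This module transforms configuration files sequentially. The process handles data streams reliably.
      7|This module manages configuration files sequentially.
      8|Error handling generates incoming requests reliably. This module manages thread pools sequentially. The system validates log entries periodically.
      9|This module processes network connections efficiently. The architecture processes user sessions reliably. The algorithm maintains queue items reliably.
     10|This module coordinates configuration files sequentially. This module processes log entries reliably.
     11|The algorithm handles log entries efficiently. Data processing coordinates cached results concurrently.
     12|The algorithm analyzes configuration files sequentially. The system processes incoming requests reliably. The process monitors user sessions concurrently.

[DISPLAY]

                                                
━━━━━━━━━━━━┓                                   
odal        ┃                                   
────────────┨                                   
rithm handle┃━━━━━━━━━┓                         
em manages c┃         ┃                         
itecture coo┃─────────┨                         
ndling optim┃         ┃                         
            ┃         ┃                         
─────────┐di┃         ┃                         
e Availab│s ┃         ┃                         
ed change│er┃         ┃                         
  No   Ca│se┃         ┃                         
─────────┘na┃         ┃                         
rithm handle┃         ┃                         
rithm analyz┃         ┃                         
            ┃         ┃                         
            ┃         ┃                         
            ┃━━━━━━━━━┛                         
━━━━━━━━━━━━┛                                   
                                                
                                                
                                                
                                                


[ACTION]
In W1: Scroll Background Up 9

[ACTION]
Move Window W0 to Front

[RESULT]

                                                
━━━━━━━━━━━━┓                                   
odal        ┃                                   
────────────┨                                   
━━━━━━━━━━━━━━━━━━━━━━┓                         
idget                 ┃                         
──────────────────────┨                         
August 2030           ┃                         
h Fr Sa Su            ┃                         
1  2*  3  4           ┃                         
 8  9 10 11           ┃                         
 15 16 17 18          ┃                         
22 23 24 25           ┃                         
9 30 31*              ┃                         
                      ┃                         
                      ┃                         
                      ┃                         
                      ┃                         
━━━━━━━━━━━━━━━━━━━━━━┛                         
━━━━━━━━━━━━┛                                   
                                                
                                                
                                                
                                                


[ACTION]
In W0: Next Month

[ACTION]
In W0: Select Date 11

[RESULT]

                                                
━━━━━━━━━━━━┓                                   
odal        ┃                                   
────────────┨                                   
━━━━━━━━━━━━━━━━━━━━━━┓                         
idget                 ┃                         
──────────────────────┨                         
eptember 2030         ┃                         
h Fr Sa Su            ┃                         
         1            ┃                         
5  6  7  8            ┃                         
 12 13 14 15          ┃                         
9 20 21 22            ┃                         
6 27 28 29            ┃                         
                      ┃                         
                      ┃                         
                      ┃                         
                      ┃                         
━━━━━━━━━━━━━━━━━━━━━━┛                         
━━━━━━━━━━━━┛                                   
                                                
                                                
                                                
                                                


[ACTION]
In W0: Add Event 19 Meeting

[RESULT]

                                                
━━━━━━━━━━━━┓                                   
odal        ┃                                   
────────────┨                                   
━━━━━━━━━━━━━━━━━━━━━━┓                         
idget                 ┃                         
──────────────────────┨                         
eptember 2030         ┃                         
h Fr Sa Su            ┃                         
         1            ┃                         
5  6  7  8            ┃                         
 12 13 14 15          ┃                         
9* 20 21 22           ┃                         
6 27 28 29            ┃                         
                      ┃                         
                      ┃                         
                      ┃                         
                      ┃                         
━━━━━━━━━━━━━━━━━━━━━━┛                         
━━━━━━━━━━━━┛                                   
                                                
                                                
                                                
                                                


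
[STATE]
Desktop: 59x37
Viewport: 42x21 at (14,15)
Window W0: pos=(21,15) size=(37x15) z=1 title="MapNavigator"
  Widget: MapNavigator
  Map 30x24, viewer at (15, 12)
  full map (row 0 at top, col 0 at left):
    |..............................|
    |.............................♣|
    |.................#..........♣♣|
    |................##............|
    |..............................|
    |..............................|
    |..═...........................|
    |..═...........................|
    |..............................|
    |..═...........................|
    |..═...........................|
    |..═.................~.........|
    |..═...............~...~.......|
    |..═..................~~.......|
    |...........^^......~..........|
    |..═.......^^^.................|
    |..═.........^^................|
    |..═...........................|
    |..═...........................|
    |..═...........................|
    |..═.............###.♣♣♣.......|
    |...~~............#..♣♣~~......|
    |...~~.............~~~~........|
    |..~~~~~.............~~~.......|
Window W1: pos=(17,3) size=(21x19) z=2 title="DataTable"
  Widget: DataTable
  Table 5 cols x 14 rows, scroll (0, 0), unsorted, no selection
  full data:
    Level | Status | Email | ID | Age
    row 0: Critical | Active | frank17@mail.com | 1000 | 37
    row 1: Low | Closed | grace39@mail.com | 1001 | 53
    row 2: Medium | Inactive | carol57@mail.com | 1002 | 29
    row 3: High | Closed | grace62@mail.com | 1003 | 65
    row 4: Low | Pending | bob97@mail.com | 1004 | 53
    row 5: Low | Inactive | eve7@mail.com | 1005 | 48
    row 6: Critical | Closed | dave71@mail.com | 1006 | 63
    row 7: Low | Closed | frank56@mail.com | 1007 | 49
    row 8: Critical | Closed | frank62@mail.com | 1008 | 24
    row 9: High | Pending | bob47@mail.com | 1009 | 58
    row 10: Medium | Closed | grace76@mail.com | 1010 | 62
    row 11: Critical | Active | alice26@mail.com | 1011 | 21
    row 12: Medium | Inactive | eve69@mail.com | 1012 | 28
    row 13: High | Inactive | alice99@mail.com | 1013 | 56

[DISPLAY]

   ┃Low     │Closed  │f┃━━━━━━━━━━━━━━━━━━
   ┃Critical│Closed  │f┃                  
   ┃High    │Pending │b┃──────────────────
   ┃Medium  │Closed  │g┃................  
   ┃Critical│Active  │a┃................  
   ┃Medium  │Inactive│e┃................  
   ┗━━━━━━━━━━━━━━━━━━━┛................  
       ┃  ..═.................~.........  
       ┃  ..═............@..~...~.......  
       ┃  ..═..................~~.......  
       ┃  ...........^^......~..........  
       ┃  ..═.......^^^.................  
       ┃  ..═.........^^................  
       ┃  ..═...........................  
       ┗━━━━━━━━━━━━━━━━━━━━━━━━━━━━━━━━━━
                                          
                                          
                                          
                                          
                                          
                                          


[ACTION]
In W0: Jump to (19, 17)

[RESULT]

   ┃Low     │Closed  │f┃━━━━━━━━━━━━━━━━━━
   ┃Critical│Closed  │f┃                  
   ┃High    │Pending │b┃──────────────────
   ┃Medium  │Closed  │g┃~...~.......      
   ┃Critical│Active  │a┃...~~.......      
   ┃Medium  │Inactive│e┃.~..........      
   ┗━━━━━━━━━━━━━━━━━━━┛............      
       ┃═.........^^................      
       ┃═................@..........      
       ┃═...........................      
       ┃═...........................      
       ┃═.............###.♣♣♣.......      
       ┃.~~............#..♣♣~~......      
       ┃.~~.............~~~~........      
       ┗━━━━━━━━━━━━━━━━━━━━━━━━━━━━━━━━━━
                                          
                                          
                                          
                                          
                                          
                                          


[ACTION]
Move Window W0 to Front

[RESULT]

   ┃Low┏━━━━━━━━━━━━━━━━━━━━━━━━━━━━━━━━━━
   ┃Cri┃ MapNavigator                     
   ┃Hig┠──────────────────────────────────
   ┃Med┃═...............~...~.......      
   ┃Cri┃═..................~~.......      
   ┃Med┃.........^^......~..........      
   ┗━━━┃═.......^^^.................      
       ┃═.........^^................      
       ┃═................@..........      
       ┃═...........................      
       ┃═...........................      
       ┃═.............###.♣♣♣.......      
       ┃.~~............#..♣♣~~......      
       ┃.~~.............~~~~........      
       ┗━━━━━━━━━━━━━━━━━━━━━━━━━━━━━━━━━━
                                          
                                          
                                          
                                          
                                          
                                          


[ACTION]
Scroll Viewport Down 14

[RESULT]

   ┃Cri┃ MapNavigator                     
   ┃Hig┠──────────────────────────────────
   ┃Med┃═...............~...~.......      
   ┃Cri┃═..................~~.......      
   ┃Med┃.........^^......~..........      
   ┗━━━┃═.......^^^.................      
       ┃═.........^^................      
       ┃═................@..........      
       ┃═...........................      
       ┃═...........................      
       ┃═.............###.♣♣♣.......      
       ┃.~~............#..♣♣~~......      
       ┃.~~.............~~~~........      
       ┗━━━━━━━━━━━━━━━━━━━━━━━━━━━━━━━━━━
                                          
                                          
                                          
                                          
                                          
                                          
                                          


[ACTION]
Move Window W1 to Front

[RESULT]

   ┃Critical│Closed  │f┃                  
   ┃High    │Pending │b┃──────────────────
   ┃Medium  │Closed  │g┃~...~.......      
   ┃Critical│Active  │a┃...~~.......      
   ┃Medium  │Inactive│e┃.~..........      
   ┗━━━━━━━━━━━━━━━━━━━┛............      
       ┃═.........^^................      
       ┃═................@..........      
       ┃═...........................      
       ┃═...........................      
       ┃═.............###.♣♣♣.......      
       ┃.~~............#..♣♣~~......      
       ┃.~~.............~~~~........      
       ┗━━━━━━━━━━━━━━━━━━━━━━━━━━━━━━━━━━
                                          
                                          
                                          
                                          
                                          
                                          
                                          


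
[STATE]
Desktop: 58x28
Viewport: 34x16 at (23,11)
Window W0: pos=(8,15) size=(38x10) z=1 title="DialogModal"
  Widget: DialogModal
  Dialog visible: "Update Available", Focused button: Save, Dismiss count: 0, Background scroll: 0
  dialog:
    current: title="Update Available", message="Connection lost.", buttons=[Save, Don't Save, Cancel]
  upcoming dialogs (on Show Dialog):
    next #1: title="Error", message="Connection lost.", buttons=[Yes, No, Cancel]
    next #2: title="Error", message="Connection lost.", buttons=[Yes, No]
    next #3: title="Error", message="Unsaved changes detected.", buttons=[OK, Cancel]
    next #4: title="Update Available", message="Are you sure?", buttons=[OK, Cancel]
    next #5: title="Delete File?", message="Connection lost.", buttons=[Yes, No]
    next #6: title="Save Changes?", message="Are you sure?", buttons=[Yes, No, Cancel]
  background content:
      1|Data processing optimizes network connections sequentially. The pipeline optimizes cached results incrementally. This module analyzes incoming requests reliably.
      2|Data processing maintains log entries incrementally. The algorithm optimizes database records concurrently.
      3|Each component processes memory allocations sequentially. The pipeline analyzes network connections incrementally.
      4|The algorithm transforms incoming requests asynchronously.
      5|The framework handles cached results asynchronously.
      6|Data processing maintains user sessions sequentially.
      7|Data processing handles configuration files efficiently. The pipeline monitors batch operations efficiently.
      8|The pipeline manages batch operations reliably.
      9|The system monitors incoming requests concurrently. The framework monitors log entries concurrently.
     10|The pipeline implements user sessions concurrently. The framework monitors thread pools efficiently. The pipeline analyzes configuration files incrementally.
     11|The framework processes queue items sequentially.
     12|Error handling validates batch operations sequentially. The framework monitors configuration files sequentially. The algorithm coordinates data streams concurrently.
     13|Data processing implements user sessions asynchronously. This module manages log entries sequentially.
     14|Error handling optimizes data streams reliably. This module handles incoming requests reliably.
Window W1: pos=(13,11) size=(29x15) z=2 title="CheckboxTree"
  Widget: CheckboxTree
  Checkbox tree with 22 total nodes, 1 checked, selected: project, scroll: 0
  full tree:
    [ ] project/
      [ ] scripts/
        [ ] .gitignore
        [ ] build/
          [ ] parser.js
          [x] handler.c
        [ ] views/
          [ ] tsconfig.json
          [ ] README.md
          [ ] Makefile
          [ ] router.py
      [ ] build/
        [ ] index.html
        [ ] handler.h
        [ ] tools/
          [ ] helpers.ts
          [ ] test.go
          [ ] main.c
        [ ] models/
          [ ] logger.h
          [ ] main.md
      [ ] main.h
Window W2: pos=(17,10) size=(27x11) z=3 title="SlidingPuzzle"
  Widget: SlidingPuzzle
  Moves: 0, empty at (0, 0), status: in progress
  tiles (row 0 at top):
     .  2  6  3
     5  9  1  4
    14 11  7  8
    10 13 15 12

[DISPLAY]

ingPuzzle           ┃             
────────────────────┨             
┬────┬────┬────┐    ┃             
│  2 │  6 │  3 │    ┃             
┼────┼────┼────┤    ┃━┓           
│  9 │  1 │  4 │    ┃ ┃           
┼────┼────┼────┤    ┃─┨           
│ 11 │  7 │  8 │    ┃o┃           
┼────┼────┼────┤    ┃e┃           
━━━━━━━━━━━━━━━━━━━━┛o┃           
] tsconfig.json   ┃│re┃           
] README.md       ┃┘ts┃           
] Makefile        ┃ssi┃           
] router.py       ┃━━━┛           
━━━━━━━━━━━━━━━━━━┛               
                                  


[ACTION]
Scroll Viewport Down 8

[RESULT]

────────────────────┨             
┬────┬────┬────┐    ┃             
│  2 │  6 │  3 │    ┃             
┼────┼────┼────┤    ┃━┓           
│  9 │  1 │  4 │    ┃ ┃           
┼────┼────┼────┤    ┃─┨           
│ 11 │  7 │  8 │    ┃o┃           
┼────┼────┼────┤    ┃e┃           
━━━━━━━━━━━━━━━━━━━━┛o┃           
] tsconfig.json   ┃│re┃           
] README.md       ┃┘ts┃           
] Makefile        ┃ssi┃           
] router.py       ┃━━━┛           
━━━━━━━━━━━━━━━━━━┛               
                                  
                                  


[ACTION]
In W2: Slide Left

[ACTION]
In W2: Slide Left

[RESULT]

────────────────────┨             
┬────┬────┬────┐    ┃             
│  6 │    │  3 │    ┃             
┼────┼────┼────┤    ┃━┓           
│  9 │  1 │  4 │    ┃ ┃           
┼────┼────┼────┤    ┃─┨           
│ 11 │  7 │  8 │    ┃o┃           
┼────┼────┼────┤    ┃e┃           
━━━━━━━━━━━━━━━━━━━━┛o┃           
] tsconfig.json   ┃│re┃           
] README.md       ┃┘ts┃           
] Makefile        ┃ssi┃           
] router.py       ┃━━━┛           
━━━━━━━━━━━━━━━━━━┛               
                                  
                                  


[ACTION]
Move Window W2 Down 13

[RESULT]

Tree              ┃               
──────────────────┨               
ect/              ┃               
ripts/            ┃━━━┓           
.gitignore        ┃   ┃           
━━━━━━━━━━━━━━━━━━━━┓─┨           
ingPuzzle           ┃o┃           
────────────────────┨e┃           
┬────┬────┬────┐    ┃o┃           
│  6 │    │  3 │    ┃e┃           
┼────┼────┼────┤    ┃s┃           
│  9 │  1 │  4 │    ┃i┃           
┼────┼────┼────┤    ┃━┛           
│ 11 │  7 │  8 │    ┃             
┼────┼────┼────┤    ┃             
━━━━━━━━━━━━━━━━━━━━┛             


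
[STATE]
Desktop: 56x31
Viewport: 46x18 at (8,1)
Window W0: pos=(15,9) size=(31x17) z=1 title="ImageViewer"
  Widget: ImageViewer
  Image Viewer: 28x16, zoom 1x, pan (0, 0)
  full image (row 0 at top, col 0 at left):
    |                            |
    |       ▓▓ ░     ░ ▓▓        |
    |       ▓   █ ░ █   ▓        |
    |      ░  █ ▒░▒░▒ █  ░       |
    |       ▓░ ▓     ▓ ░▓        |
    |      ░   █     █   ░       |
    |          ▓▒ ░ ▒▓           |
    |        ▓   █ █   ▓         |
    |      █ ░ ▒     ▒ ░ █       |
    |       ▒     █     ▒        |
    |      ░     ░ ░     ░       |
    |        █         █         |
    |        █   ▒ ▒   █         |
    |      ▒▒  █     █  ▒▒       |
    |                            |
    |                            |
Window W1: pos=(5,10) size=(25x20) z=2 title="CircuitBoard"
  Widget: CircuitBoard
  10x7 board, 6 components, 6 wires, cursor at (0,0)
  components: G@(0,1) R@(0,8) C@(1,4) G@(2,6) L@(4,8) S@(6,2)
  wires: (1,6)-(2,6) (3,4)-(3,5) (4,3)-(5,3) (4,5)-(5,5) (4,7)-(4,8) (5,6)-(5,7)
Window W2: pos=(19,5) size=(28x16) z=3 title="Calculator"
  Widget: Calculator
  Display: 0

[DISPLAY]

                                              
                                              
                                              
                                              
           ┏━━━━━━━━━━━━━━━━━━━━━━━━━━┓       
           ┃ Calculator               ┃       
           ┠──────────────────────────┨       
           ┃                         0┃       
       ┏━━━┃┌───┬───┬───┬───┐         ┃       
━━━━━━━━━━━┃│ 7 │ 8 │ 9 │ ÷ │         ┃       
ircuitBoard┃├───┼───┼───┼───┤         ┃       
───────────┃│ 4 │ 5 │ 6 │ × │         ┃       
 0 1 2 3 4 ┃├───┼───┼───┼───┤         ┃       
 [.]  G    ┃│ 1 │ 2 │ 3 │ - │         ┃       
           ┃├───┼───┼───┼───┤         ┃       
           ┃│ 0 │ . │ = │ + │         ┃       
           ┃├───┼───┼───┼───┤         ┃       
           ┃│ C │ MC│ MR│ M+│         ┃       


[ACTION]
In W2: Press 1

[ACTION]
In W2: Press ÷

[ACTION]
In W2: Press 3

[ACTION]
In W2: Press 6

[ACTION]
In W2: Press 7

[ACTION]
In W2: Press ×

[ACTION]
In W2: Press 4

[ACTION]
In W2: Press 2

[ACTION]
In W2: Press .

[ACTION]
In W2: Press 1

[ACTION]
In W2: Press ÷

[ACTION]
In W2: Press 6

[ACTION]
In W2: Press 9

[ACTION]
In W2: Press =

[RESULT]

                                              
                                              
                                              
                                              
           ┏━━━━━━━━━━━━━━━━━━━━━━━━━━┓       
           ┃ Calculator               ┃       
           ┠──────────────────────────┨       
           ┃            0.001662520238┃       
       ┏━━━┃┌───┬───┬───┬───┐         ┃       
━━━━━━━━━━━┃│ 7 │ 8 │ 9 │ ÷ │         ┃       
ircuitBoard┃├───┼───┼───┼───┤         ┃       
───────────┃│ 4 │ 5 │ 6 │ × │         ┃       
 0 1 2 3 4 ┃├───┼───┼───┼───┤         ┃       
 [.]  G    ┃│ 1 │ 2 │ 3 │ - │         ┃       
           ┃├───┼───┼───┼───┤         ┃       
           ┃│ 0 │ . │ = │ + │         ┃       
           ┃├───┼───┼───┼───┤         ┃       
           ┃│ C │ MC│ MR│ M+│         ┃       


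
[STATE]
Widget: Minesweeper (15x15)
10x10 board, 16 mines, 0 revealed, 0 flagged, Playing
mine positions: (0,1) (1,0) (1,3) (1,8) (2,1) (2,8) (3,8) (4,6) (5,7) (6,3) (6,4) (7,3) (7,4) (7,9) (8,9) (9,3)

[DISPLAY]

■■■■■■■■■■     
■■■■■■■■■■     
■■■■■■■■■■     
■■■■■■■■■■     
■■■■■■■■■■     
■■■■■■■■■■     
■■■■■■■■■■     
■■■■■■■■■■     
■■■■■■■■■■     
■■■■■■■■■■     
               
               
               
               
               


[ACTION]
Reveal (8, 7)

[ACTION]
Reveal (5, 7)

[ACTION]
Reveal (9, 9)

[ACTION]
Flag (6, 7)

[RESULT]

■✹■■■■■■■■     
✹■■✹■■■■✹■     
■✹■■■■■■✹■     
■■■■■■■■✹■     
■■■■■■✹■■■     
■■■■■■■✹■■     
■■■✹✹2112■     
■■■✹✹2  2✹     
■■■■31  2✹     
■■■✹1   1■     
               
               
               
               
               


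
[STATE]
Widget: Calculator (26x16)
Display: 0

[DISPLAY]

                         0
┌───┬───┬───┬───┐         
│ 7 │ 8 │ 9 │ ÷ │         
├───┼───┼───┼───┤         
│ 4 │ 5 │ 6 │ × │         
├───┼───┼───┼───┤         
│ 1 │ 2 │ 3 │ - │         
├───┼───┼───┼───┤         
│ 0 │ . │ = │ + │         
├───┼───┼───┼───┤         
│ C │ MC│ MR│ M+│         
└───┴───┴───┴───┘         
                          
                          
                          
                          


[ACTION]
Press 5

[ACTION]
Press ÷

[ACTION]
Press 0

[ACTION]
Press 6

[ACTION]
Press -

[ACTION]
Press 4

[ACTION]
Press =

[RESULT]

              -3.166666667
┌───┬───┬───┬───┐         
│ 7 │ 8 │ 9 │ ÷ │         
├───┼───┼───┼───┤         
│ 4 │ 5 │ 6 │ × │         
├───┼───┼───┼───┤         
│ 1 │ 2 │ 3 │ - │         
├───┼───┼───┼───┤         
│ 0 │ . │ = │ + │         
├───┼───┼───┼───┤         
│ C │ MC│ MR│ M+│         
└───┴───┴───┴───┘         
                          
                          
                          
                          


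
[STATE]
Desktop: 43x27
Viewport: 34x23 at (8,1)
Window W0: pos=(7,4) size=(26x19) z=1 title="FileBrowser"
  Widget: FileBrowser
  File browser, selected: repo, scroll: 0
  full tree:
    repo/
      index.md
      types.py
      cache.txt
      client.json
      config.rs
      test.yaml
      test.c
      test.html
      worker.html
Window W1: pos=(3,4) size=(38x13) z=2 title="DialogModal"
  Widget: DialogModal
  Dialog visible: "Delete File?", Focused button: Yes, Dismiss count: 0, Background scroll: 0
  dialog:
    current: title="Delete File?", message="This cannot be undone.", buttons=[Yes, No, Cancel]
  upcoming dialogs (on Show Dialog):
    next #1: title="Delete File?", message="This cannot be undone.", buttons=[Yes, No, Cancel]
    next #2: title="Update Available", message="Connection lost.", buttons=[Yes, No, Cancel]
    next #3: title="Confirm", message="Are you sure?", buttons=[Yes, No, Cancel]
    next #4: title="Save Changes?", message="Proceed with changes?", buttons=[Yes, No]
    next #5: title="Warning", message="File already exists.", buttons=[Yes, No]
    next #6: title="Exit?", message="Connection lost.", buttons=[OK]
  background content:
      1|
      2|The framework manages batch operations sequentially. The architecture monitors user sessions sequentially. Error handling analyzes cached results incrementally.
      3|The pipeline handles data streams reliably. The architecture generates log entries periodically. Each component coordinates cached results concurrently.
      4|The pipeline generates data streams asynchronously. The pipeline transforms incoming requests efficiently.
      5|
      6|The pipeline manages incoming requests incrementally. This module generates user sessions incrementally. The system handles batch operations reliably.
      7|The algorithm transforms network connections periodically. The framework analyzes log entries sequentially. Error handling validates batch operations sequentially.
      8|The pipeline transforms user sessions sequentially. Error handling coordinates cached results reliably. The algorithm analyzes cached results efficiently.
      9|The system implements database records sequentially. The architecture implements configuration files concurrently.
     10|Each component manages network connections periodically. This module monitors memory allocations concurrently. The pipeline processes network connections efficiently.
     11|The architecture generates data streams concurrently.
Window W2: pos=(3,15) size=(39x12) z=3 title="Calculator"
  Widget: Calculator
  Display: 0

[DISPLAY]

                                  
                                  
                                  
━━━━━━━━━━━━━━━━━━━━━━━━━━━━━━━━┓ 
logModal                        ┃ 
────────────────────────────────┨ 
                                ┃ 
framework manages batch operatio┃ 
p┌────────────────────────┐ms re┃ 
p│      Delete File?      │eams ┃ 
 │ This cannot be undone. │     ┃ 
p│  [Yes]  No   Cancel    │eques┃ 
a└────────────────────────┘k con┃ 
pipeline transforms user session┃ 
━━━━━━━━━━━━━━━━━━━━━━━━━━━━━━━━━┓
culator                          ┃
─────────────────────────────────┨
                                0┃
┬───┬───┬───┐                    ┃
│ 8 │ 9 │ ÷ │                    ┃
┼───┼───┼───┤                    ┃
│ 5 │ 6 │ × │                    ┃
┼───┼───┼───┤                    ┃


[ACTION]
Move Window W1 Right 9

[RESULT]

                                  
                                  
                                  
━━━━━━━━━━━━━━━━━━━━━━━━━━━━━━━━━━
ialogModal                        
──────────────────────────────────
                                  
e framework manages batch operatio
e p┌────────────────────────┐ms re
e p│      Delete File?      │eams 
   │ This cannot be undone. │     
e p│  [Yes]  No   Cancel    │eques
e a└────────────────────────┘k con
e pipeline transforms user session
━━━━━━━━━━━━━━━━━━━━━━━━━━━━━━━━━┓
culator                          ┃
─────────────────────────────────┨
                                0┃
┬───┬───┬───┐                    ┃
│ 8 │ 9 │ ÷ │                    ┃
┼───┼───┼───┤                    ┃
│ 5 │ 6 │ × │                    ┃
┼───┼───┼───┤                    ┃


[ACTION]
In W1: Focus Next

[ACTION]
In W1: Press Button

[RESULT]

                                  
                                  
                                  
━━━━━━━━━━━━━━━━━━━━━━━━━━━━━━━━━━
ialogModal                        
──────────────────────────────────
                                  
e framework manages batch operatio
e pipeline handles data streams re
e pipeline generates data streams 
                                  
e pipeline manages incoming reques
e algorithm transforms network con
e pipeline transforms user session
━━━━━━━━━━━━━━━━━━━━━━━━━━━━━━━━━┓
culator                          ┃
─────────────────────────────────┨
                                0┃
┬───┬───┬───┐                    ┃
│ 8 │ 9 │ ÷ │                    ┃
┼───┼───┼───┤                    ┃
│ 5 │ 6 │ × │                    ┃
┼───┼───┼───┤                    ┃


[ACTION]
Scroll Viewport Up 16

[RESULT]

                                  
                                  
                                  
                                  
━━━━━━━━━━━━━━━━━━━━━━━━━━━━━━━━━━
ialogModal                        
──────────────────────────────────
                                  
e framework manages batch operatio
e pipeline handles data streams re
e pipeline generates data streams 
                                  
e pipeline manages incoming reques
e algorithm transforms network con
e pipeline transforms user session
━━━━━━━━━━━━━━━━━━━━━━━━━━━━━━━━━┓
culator                          ┃
─────────────────────────────────┨
                                0┃
┬───┬───┬───┐                    ┃
│ 8 │ 9 │ ÷ │                    ┃
┼───┼───┼───┤                    ┃
│ 5 │ 6 │ × │                    ┃


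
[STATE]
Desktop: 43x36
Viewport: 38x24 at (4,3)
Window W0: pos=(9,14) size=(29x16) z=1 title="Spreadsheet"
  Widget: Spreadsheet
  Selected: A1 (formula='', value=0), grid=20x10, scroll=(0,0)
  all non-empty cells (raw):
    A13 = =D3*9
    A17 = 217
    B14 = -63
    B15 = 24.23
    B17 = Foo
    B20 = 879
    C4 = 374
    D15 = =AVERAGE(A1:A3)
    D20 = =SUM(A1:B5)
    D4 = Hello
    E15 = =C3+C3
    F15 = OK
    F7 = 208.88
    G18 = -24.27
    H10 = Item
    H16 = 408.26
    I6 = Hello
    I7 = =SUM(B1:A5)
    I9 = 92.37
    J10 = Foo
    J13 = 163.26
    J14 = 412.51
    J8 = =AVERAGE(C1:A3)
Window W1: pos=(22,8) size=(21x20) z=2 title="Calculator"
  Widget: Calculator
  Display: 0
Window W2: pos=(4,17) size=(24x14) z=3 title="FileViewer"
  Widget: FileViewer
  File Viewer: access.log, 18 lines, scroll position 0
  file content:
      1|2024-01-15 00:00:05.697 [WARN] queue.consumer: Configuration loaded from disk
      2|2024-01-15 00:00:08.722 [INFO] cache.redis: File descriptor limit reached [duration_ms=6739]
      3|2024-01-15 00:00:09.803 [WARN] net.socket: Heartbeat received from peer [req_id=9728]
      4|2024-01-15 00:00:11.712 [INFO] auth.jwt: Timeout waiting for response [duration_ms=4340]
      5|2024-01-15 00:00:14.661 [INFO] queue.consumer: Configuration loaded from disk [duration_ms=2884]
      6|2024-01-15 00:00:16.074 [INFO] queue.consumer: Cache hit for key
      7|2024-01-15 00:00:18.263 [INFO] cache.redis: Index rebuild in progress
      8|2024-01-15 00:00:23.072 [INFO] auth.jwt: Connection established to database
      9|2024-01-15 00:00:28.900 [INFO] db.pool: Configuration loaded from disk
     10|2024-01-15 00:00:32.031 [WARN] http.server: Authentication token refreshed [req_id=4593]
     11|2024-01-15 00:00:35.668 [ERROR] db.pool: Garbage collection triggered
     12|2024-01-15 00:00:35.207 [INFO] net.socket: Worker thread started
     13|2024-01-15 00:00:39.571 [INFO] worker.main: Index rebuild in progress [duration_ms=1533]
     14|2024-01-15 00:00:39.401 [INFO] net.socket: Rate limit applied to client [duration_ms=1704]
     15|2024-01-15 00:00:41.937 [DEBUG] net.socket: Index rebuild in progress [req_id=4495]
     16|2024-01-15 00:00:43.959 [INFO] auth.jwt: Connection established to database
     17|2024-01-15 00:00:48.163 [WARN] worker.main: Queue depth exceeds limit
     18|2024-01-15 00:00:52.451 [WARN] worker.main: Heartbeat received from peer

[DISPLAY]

                                      
                                      
                                      
                                      
                                      
                  ┏━━━━━━━━━━━━━━━━━━━
                  ┃ Calculator        
                  ┠───────────────────
                  ┃                  0
                  ┃┌───┬───┬───┬───┐  
                  ┃│ 7 │ 8 │ 9 │ ÷ │  
     ┏━━━━━━━━━━━━┃├───┼───┼───┼───┤  
     ┃ Spreadsheet┃│ 4 │ 5 │ 6 │ × │  
     ┠────────────┃├───┼───┼───┼───┤  
┏━━━━━━━━━━━━━━━━━━━━━━┓ 2 │ 3 │ - │  
┃ FileViewer           ┃───┼───┼───┤  
┠──────────────────────┨ . │ = │ + │  
┃2024-01-15 00:00:05.6▲┃───┼───┼───┤  
┃2024-01-15 00:00:08.7█┃ MC│ MR│ M+│  
┃2024-01-15 00:00:09.8░┃───┴───┴───┘  
┃2024-01-15 00:00:11.7░┃              
┃2024-01-15 00:00:14.6░┃              
┃2024-01-15 00:00:16.0░┃              
┃2024-01-15 00:00:18.2░┃              


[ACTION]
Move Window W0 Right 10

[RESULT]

                                      
                                      
                                      
                                      
                                      
                  ┏━━━━━━━━━━━━━━━━━━━
                  ┃ Calculator        
                  ┠───────────────────
                  ┃                  0
                  ┃┌───┬───┬───┬───┐  
                  ┃│ 7 │ 8 │ 9 │ ÷ │  
          ┏━━━━━━━┃├───┼───┼───┼───┤  
          ┃ Spread┃│ 4 │ 5 │ 6 │ × │  
          ┠───────┃├───┼───┼───┼───┤  
┏━━━━━━━━━━━━━━━━━━━━━━┓ 2 │ 3 │ - │  
┃ FileViewer           ┃───┼───┼───┤  
┠──────────────────────┨ . │ = │ + │  
┃2024-01-15 00:00:05.6▲┃───┼───┼───┤  
┃2024-01-15 00:00:08.7█┃ MC│ MR│ M+│  
┃2024-01-15 00:00:09.8░┃───┴───┴───┘  
┃2024-01-15 00:00:11.7░┃              
┃2024-01-15 00:00:14.6░┃              
┃2024-01-15 00:00:16.0░┃              
┃2024-01-15 00:00:18.2░┃              


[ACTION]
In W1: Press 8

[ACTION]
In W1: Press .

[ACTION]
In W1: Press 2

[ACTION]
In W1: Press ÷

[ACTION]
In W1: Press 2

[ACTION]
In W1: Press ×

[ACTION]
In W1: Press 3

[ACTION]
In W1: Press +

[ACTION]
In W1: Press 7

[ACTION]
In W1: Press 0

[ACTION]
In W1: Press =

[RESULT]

                                      
                                      
                                      
                                      
                                      
                  ┏━━━━━━━━━━━━━━━━━━━
                  ┃ Calculator        
                  ┠───────────────────
                  ┃               82.3
                  ┃┌───┬───┬───┬───┐  
                  ┃│ 7 │ 8 │ 9 │ ÷ │  
          ┏━━━━━━━┃├───┼───┼───┼───┤  
          ┃ Spread┃│ 4 │ 5 │ 6 │ × │  
          ┠───────┃├───┼───┼───┼───┤  
┏━━━━━━━━━━━━━━━━━━━━━━┓ 2 │ 3 │ - │  
┃ FileViewer           ┃───┼───┼───┤  
┠──────────────────────┨ . │ = │ + │  
┃2024-01-15 00:00:05.6▲┃───┼───┼───┤  
┃2024-01-15 00:00:08.7█┃ MC│ MR│ M+│  
┃2024-01-15 00:00:09.8░┃───┴───┴───┘  
┃2024-01-15 00:00:11.7░┃              
┃2024-01-15 00:00:14.6░┃              
┃2024-01-15 00:00:16.0░┃              
┃2024-01-15 00:00:18.2░┃              
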